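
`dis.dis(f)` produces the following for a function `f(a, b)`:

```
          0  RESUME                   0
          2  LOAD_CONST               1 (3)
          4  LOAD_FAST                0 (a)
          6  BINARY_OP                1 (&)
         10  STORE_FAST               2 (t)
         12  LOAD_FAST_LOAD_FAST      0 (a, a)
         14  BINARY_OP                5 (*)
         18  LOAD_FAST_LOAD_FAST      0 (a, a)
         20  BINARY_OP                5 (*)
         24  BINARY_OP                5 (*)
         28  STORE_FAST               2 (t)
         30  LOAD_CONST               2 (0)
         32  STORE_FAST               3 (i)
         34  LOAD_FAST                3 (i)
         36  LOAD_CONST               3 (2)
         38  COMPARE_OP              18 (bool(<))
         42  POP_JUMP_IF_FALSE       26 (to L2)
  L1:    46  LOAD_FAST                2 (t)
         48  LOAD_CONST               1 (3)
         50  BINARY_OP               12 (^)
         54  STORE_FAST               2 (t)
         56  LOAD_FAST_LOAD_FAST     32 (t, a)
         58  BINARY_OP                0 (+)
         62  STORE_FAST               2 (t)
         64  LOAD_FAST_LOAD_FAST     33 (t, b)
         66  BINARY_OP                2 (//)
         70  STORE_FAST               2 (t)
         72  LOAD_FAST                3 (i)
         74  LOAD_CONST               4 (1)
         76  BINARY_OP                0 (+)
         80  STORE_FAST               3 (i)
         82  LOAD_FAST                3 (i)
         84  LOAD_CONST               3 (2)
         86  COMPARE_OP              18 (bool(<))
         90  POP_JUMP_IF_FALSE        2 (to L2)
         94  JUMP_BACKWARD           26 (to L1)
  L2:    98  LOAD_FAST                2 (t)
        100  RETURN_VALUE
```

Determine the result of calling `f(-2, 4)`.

LOAD_CONST → push 3. Stack: [3]
LOAD_FAST a → push -2. Stack: [3, -2]
BINARY_OP & → 3 & -2 = 2. Stack: [2]
STORE_FAST t → t=2. Stack: []
LOAD_FAST_LOAD_FAST a,a → push -2,-2. Stack: [-2, -2]
BINARY_OP * → -2 * -2 = 4. Stack: [4]
LOAD_FAST_LOAD_FAST a,a → push -2,-2. Stack: [4, -2, -2]
BINARY_OP * → -2 * -2 = 4. Stack: [4, 4]
BINARY_OP * → 4 * 4 = 16. Stack: [16]
STORE_FAST t → t=16. Stack: []
LOAD_CONST → push 0. Stack: [0]
STORE_FAST i → i=0. Stack: []
LOAD_FAST i → push 0. Stack: [0]
LOAD_CONST → push 2. Stack: [0, 2]
COMPARE_OP bool(<) → 0 vs 2 = True. Stack: [True]
POP_JUMP_IF_FALSE → pop True; no jump. Stack: []
LOAD_FAST t → push 16. Stack: [16]
LOAD_CONST → push 3. Stack: [16, 3]
BINARY_OP ^ → 16 ^ 3 = 19. Stack: [19]
STORE_FAST t → t=19. Stack: []
LOAD_FAST_LOAD_FAST t,a → push 19,-2. Stack: [19, -2]
BINARY_OP + → 19 + -2 = 17. Stack: [17]
STORE_FAST t → t=17. Stack: []
LOAD_FAST_LOAD_FAST t,b → push 17,4. Stack: [17, 4]
BINARY_OP // → 17 // 4 = 4. Stack: [4]
STORE_FAST t → t=4. Stack: []
LOAD_FAST i → push 0. Stack: [0]
LOAD_CONST → push 1. Stack: [0, 1]
BINARY_OP + → 0 + 1 = 1. Stack: [1]
STORE_FAST i → i=1. Stack: []
LOAD_FAST i → push 1. Stack: [1]
LOAD_CONST → push 2. Stack: [1, 2]
COMPARE_OP bool(<) → 1 vs 2 = True. Stack: [True]
POP_JUMP_IF_FALSE → pop True; no jump. Stack: []
LOAD_FAST t → push 4. Stack: [4]
LOAD_CONST → push 3. Stack: [4, 3]
BINARY_OP ^ → 4 ^ 3 = 7. Stack: [7]
STORE_FAST t → t=7. Stack: []
LOAD_FAST_LOAD_FAST t,a → push 7,-2. Stack: [7, -2]
BINARY_OP + → 7 + -2 = 5. Stack: [5]
STORE_FAST t → t=5. Stack: []
LOAD_FAST_LOAD_FAST t,b → push 5,4. Stack: [5, 4]
BINARY_OP // → 5 // 4 = 1. Stack: [1]
STORE_FAST t → t=1. Stack: []
LOAD_FAST i → push 1. Stack: [1]
LOAD_CONST → push 1. Stack: [1, 1]
BINARY_OP + → 1 + 1 = 2. Stack: [2]
STORE_FAST i → i=2. Stack: []
LOAD_FAST i → push 2. Stack: [2]
LOAD_CONST → push 2. Stack: [2, 2]
COMPARE_OP bool(<) → 2 vs 2 = False. Stack: [False]
POP_JUMP_IF_FALSE → pop False; jump. Stack: []
LOAD_FAST t → push 1. Stack: [1]
RETURN_VALUE → return 1.

1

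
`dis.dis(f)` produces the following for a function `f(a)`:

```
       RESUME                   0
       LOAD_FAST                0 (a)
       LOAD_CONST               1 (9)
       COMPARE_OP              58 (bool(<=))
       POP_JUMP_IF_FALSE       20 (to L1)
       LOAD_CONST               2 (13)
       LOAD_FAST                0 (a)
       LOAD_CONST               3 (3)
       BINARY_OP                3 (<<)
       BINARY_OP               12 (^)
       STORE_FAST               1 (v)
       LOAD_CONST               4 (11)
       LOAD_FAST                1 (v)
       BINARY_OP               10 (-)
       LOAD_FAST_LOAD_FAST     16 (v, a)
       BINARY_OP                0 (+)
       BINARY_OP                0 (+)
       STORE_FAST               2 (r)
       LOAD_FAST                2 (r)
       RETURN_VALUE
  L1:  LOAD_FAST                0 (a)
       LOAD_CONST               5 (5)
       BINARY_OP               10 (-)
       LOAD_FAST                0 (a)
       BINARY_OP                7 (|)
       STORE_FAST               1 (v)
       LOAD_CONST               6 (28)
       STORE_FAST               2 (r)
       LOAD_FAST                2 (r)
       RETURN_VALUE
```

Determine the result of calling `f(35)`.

LOAD_FAST a → push 35. Stack: [35]
LOAD_CONST → push 9. Stack: [35, 9]
COMPARE_OP bool(<=) → 35 vs 9 = False. Stack: [False]
POP_JUMP_IF_FALSE → pop False; jump. Stack: []
LOAD_FAST a → push 35. Stack: [35]
LOAD_CONST → push 5. Stack: [35, 5]
BINARY_OP - → 35 - 5 = 30. Stack: [30]
LOAD_FAST a → push 35. Stack: [30, 35]
BINARY_OP | → 30 | 35 = 63. Stack: [63]
STORE_FAST v → v=63. Stack: []
LOAD_CONST → push 28. Stack: [28]
STORE_FAST r → r=28. Stack: []
LOAD_FAST r → push 28. Stack: [28]
RETURN_VALUE → return 28.

28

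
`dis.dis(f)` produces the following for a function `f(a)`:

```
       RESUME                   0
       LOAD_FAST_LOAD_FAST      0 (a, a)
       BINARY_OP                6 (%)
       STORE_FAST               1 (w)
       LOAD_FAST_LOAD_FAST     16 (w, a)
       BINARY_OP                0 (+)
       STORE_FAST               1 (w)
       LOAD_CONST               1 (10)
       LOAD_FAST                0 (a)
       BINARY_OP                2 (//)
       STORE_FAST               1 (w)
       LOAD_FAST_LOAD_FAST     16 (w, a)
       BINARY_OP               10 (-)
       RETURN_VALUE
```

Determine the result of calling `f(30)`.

LOAD_FAST_LOAD_FAST a,a → push 30,30. Stack: [30, 30]
BINARY_OP % → 30 % 30 = 0. Stack: [0]
STORE_FAST w → w=0. Stack: []
LOAD_FAST_LOAD_FAST w,a → push 0,30. Stack: [0, 30]
BINARY_OP + → 0 + 30 = 30. Stack: [30]
STORE_FAST w → w=30. Stack: []
LOAD_CONST → push 10. Stack: [10]
LOAD_FAST a → push 30. Stack: [10, 30]
BINARY_OP // → 10 // 30 = 0. Stack: [0]
STORE_FAST w → w=0. Stack: []
LOAD_FAST_LOAD_FAST w,a → push 0,30. Stack: [0, 30]
BINARY_OP - → 0 - 30 = -30. Stack: [-30]
RETURN_VALUE → return -30.

-30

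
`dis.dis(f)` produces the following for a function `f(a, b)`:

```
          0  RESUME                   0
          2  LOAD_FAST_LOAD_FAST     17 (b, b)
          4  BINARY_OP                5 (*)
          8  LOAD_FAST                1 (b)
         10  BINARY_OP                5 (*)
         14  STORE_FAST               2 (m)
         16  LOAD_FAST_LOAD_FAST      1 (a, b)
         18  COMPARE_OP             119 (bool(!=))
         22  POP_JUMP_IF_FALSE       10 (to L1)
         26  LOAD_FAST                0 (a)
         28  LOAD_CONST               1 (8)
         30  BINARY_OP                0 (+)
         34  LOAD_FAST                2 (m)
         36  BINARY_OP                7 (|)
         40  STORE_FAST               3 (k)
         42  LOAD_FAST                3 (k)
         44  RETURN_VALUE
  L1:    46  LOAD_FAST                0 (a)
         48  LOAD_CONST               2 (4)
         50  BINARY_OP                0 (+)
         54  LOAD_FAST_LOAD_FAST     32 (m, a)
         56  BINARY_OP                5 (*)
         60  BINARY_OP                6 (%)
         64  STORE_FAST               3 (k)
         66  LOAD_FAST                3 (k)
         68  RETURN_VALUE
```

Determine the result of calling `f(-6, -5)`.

-125

LOAD_FAST_LOAD_FAST b,b → push -5,-5. Stack: [-5, -5]
BINARY_OP * → -5 * -5 = 25. Stack: [25]
LOAD_FAST b → push -5. Stack: [25, -5]
BINARY_OP * → 25 * -5 = -125. Stack: [-125]
STORE_FAST m → m=-125. Stack: []
LOAD_FAST_LOAD_FAST a,b → push -6,-5. Stack: [-6, -5]
COMPARE_OP bool(!=) → -6 vs -5 = True. Stack: [True]
POP_JUMP_IF_FALSE → pop True; no jump. Stack: []
LOAD_FAST a → push -6. Stack: [-6]
LOAD_CONST → push 8. Stack: [-6, 8]
BINARY_OP + → -6 + 8 = 2. Stack: [2]
LOAD_FAST m → push -125. Stack: [2, -125]
BINARY_OP | → 2 | -125 = -125. Stack: [-125]
STORE_FAST k → k=-125. Stack: []
LOAD_FAST k → push -125. Stack: [-125]
RETURN_VALUE → return -125.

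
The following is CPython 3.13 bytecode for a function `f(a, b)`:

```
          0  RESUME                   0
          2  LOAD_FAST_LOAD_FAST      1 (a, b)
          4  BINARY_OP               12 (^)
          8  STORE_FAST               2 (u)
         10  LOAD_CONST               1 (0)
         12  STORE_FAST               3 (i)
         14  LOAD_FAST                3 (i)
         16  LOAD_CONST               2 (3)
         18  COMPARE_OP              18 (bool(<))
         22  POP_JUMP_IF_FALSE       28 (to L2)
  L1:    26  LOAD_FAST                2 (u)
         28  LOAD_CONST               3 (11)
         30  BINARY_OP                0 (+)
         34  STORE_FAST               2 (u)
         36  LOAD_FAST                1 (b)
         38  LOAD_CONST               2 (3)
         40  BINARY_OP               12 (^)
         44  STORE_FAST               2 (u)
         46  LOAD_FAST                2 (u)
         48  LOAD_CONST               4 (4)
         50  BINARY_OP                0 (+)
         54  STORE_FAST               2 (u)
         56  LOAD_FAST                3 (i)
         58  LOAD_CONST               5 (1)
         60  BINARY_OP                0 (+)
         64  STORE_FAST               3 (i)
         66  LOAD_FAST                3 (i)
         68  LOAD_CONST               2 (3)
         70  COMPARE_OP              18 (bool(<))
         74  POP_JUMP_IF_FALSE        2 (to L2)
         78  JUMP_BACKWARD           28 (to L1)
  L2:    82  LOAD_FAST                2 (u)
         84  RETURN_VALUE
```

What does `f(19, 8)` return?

15

LOAD_FAST_LOAD_FAST a,b → push 19,8
BINARY_OP ^ → 19 ^ 8 = 27
STORE_FAST u → u=27
LOAD_CONST → push 0
STORE_FAST i → i=0
LOAD_FAST i → push 0
LOAD_CONST → push 3
COMPARE_OP bool(<) → 0 vs 3 = True
POP_JUMP_IF_FALSE → pop True; no jump
LOAD_FAST u → push 27
LOAD_CONST → push 11
BINARY_OP + → 27 + 11 = 38
STORE_FAST u → u=38
LOAD_FAST b → push 8
LOAD_CONST → push 3
BINARY_OP ^ → 8 ^ 3 = 11
STORE_FAST u → u=11
LOAD_FAST u → push 11
LOAD_CONST → push 4
BINARY_OP + → 11 + 4 = 15
STORE_FAST u → u=15
LOAD_FAST i → push 0
LOAD_CONST → push 1
BINARY_OP + → 0 + 1 = 1
STORE_FAST i → i=1
LOAD_FAST i → push 1
LOAD_CONST → push 3
COMPARE_OP bool(<) → 1 vs 3 = True
POP_JUMP_IF_FALSE → pop True; no jump
LOAD_FAST u → push 15
LOAD_CONST → push 11
BINARY_OP + → 15 + 11 = 26
STORE_FAST u → u=26
LOAD_FAST b → push 8
LOAD_CONST → push 3
BINARY_OP ^ → 8 ^ 3 = 11
STORE_FAST u → u=11
LOAD_FAST u → push 11
LOAD_CONST → push 4
BINARY_OP + → 11 + 4 = 15
STORE_FAST u → u=15
LOAD_FAST i → push 1
LOAD_CONST → push 1
BINARY_OP + → 1 + 1 = 2
STORE_FAST i → i=2
LOAD_FAST i → push 2
LOAD_CONST → push 3
COMPARE_OP bool(<) → 2 vs 3 = True
POP_JUMP_IF_FALSE → pop True; no jump
LOAD_FAST u → push 15
LOAD_CONST → push 11
BINARY_OP + → 15 + 11 = 26
STORE_FAST u → u=26
LOAD_FAST b → push 8
LOAD_CONST → push 3
BINARY_OP ^ → 8 ^ 3 = 11
STORE_FAST u → u=11
LOAD_FAST u → push 11
LOAD_CONST → push 4
BINARY_OP + → 11 + 4 = 15
STORE_FAST u → u=15
LOAD_FAST i → push 2
LOAD_CONST → push 1
BINARY_OP + → 2 + 1 = 3
STORE_FAST i → i=3
LOAD_FAST i → push 3
LOAD_CONST → push 3
COMPARE_OP bool(<) → 3 vs 3 = False
POP_JUMP_IF_FALSE → pop False; jump
LOAD_FAST u → push 15
RETURN_VALUE → return 15.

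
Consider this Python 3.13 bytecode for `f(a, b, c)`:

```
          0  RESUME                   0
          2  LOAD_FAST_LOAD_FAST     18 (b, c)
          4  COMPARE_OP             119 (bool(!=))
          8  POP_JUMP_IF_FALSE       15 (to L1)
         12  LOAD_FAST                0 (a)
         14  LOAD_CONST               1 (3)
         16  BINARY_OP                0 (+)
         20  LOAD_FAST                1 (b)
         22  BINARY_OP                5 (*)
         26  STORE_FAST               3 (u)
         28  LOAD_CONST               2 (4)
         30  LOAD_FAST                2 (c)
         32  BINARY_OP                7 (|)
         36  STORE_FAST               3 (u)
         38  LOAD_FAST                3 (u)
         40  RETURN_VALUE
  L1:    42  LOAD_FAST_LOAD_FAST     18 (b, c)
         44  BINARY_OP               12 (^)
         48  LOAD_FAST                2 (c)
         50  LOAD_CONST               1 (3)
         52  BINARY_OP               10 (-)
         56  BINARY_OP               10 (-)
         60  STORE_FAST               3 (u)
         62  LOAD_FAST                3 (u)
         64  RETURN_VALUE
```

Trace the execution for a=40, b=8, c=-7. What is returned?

-3

LOAD_FAST_LOAD_FAST b,c → push 8,-7. Stack: [8, -7]
COMPARE_OP bool(!=) → 8 vs -7 = True. Stack: [True]
POP_JUMP_IF_FALSE → pop True; no jump. Stack: []
LOAD_FAST a → push 40. Stack: [40]
LOAD_CONST → push 3. Stack: [40, 3]
BINARY_OP + → 40 + 3 = 43. Stack: [43]
LOAD_FAST b → push 8. Stack: [43, 8]
BINARY_OP * → 43 * 8 = 344. Stack: [344]
STORE_FAST u → u=344. Stack: []
LOAD_CONST → push 4. Stack: [4]
LOAD_FAST c → push -7. Stack: [4, -7]
BINARY_OP | → 4 | -7 = -3. Stack: [-3]
STORE_FAST u → u=-3. Stack: []
LOAD_FAST u → push -3. Stack: [-3]
RETURN_VALUE → return -3.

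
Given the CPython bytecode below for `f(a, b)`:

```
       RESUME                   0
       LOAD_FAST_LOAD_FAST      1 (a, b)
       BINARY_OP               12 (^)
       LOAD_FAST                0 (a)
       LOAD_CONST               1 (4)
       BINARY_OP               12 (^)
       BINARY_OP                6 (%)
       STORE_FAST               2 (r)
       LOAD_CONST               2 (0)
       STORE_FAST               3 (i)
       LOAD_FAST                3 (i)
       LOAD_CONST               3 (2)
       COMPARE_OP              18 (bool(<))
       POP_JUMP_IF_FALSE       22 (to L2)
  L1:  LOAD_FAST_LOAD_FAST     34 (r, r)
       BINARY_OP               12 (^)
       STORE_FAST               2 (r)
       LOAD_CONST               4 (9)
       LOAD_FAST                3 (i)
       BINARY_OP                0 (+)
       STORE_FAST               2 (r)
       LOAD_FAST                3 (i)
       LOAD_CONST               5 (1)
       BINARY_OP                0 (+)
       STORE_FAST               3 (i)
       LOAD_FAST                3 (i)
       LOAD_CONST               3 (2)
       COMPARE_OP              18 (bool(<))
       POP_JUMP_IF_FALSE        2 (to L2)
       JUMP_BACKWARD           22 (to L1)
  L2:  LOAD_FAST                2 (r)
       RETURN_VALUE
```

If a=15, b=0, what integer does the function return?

LOAD_FAST_LOAD_FAST a,b → push 15,0. Stack: [15, 0]
BINARY_OP ^ → 15 ^ 0 = 15. Stack: [15]
LOAD_FAST a → push 15. Stack: [15, 15]
LOAD_CONST → push 4. Stack: [15, 15, 4]
BINARY_OP ^ → 15 ^ 4 = 11. Stack: [15, 11]
BINARY_OP % → 15 % 11 = 4. Stack: [4]
STORE_FAST r → r=4. Stack: []
LOAD_CONST → push 0. Stack: [0]
STORE_FAST i → i=0. Stack: []
LOAD_FAST i → push 0. Stack: [0]
LOAD_CONST → push 2. Stack: [0, 2]
COMPARE_OP bool(<) → 0 vs 2 = True. Stack: [True]
POP_JUMP_IF_FALSE → pop True; no jump. Stack: []
LOAD_FAST_LOAD_FAST r,r → push 4,4. Stack: [4, 4]
BINARY_OP ^ → 4 ^ 4 = 0. Stack: [0]
STORE_FAST r → r=0. Stack: []
LOAD_CONST → push 9. Stack: [9]
LOAD_FAST i → push 0. Stack: [9, 0]
BINARY_OP + → 9 + 0 = 9. Stack: [9]
STORE_FAST r → r=9. Stack: []
LOAD_FAST i → push 0. Stack: [0]
LOAD_CONST → push 1. Stack: [0, 1]
BINARY_OP + → 0 + 1 = 1. Stack: [1]
STORE_FAST i → i=1. Stack: []
LOAD_FAST i → push 1. Stack: [1]
LOAD_CONST → push 2. Stack: [1, 2]
COMPARE_OP bool(<) → 1 vs 2 = True. Stack: [True]
POP_JUMP_IF_FALSE → pop True; no jump. Stack: []
LOAD_FAST_LOAD_FAST r,r → push 9,9. Stack: [9, 9]
BINARY_OP ^ → 9 ^ 9 = 0. Stack: [0]
STORE_FAST r → r=0. Stack: []
LOAD_CONST → push 9. Stack: [9]
LOAD_FAST i → push 1. Stack: [9, 1]
BINARY_OP + → 9 + 1 = 10. Stack: [10]
STORE_FAST r → r=10. Stack: []
LOAD_FAST i → push 1. Stack: [1]
LOAD_CONST → push 1. Stack: [1, 1]
BINARY_OP + → 1 + 1 = 2. Stack: [2]
STORE_FAST i → i=2. Stack: []
LOAD_FAST i → push 2. Stack: [2]
LOAD_CONST → push 2. Stack: [2, 2]
COMPARE_OP bool(<) → 2 vs 2 = False. Stack: [False]
POP_JUMP_IF_FALSE → pop False; jump. Stack: []
LOAD_FAST r → push 10. Stack: [10]
RETURN_VALUE → return 10.

10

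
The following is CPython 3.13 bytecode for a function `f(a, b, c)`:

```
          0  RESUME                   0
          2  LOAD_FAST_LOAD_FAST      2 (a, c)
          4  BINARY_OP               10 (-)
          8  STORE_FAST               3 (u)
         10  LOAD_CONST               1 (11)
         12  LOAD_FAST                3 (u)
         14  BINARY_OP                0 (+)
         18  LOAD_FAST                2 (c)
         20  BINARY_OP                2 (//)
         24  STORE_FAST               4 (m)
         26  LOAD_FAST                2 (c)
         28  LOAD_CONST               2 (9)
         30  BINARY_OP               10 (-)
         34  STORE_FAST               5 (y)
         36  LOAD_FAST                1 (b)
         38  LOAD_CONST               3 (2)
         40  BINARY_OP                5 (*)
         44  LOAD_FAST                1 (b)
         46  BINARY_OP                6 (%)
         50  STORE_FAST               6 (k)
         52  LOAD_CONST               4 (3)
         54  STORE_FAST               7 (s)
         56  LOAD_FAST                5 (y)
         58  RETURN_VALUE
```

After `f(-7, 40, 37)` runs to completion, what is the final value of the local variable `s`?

LOAD_FAST_LOAD_FAST a,c → push -7,37. Stack: [-7, 37]
BINARY_OP - → -7 - 37 = -44. Stack: [-44]
STORE_FAST u → u=-44. Stack: []
LOAD_CONST → push 11. Stack: [11]
LOAD_FAST u → push -44. Stack: [11, -44]
BINARY_OP + → 11 + -44 = -33. Stack: [-33]
LOAD_FAST c → push 37. Stack: [-33, 37]
BINARY_OP // → -33 // 37 = -1. Stack: [-1]
STORE_FAST m → m=-1. Stack: []
LOAD_FAST c → push 37. Stack: [37]
LOAD_CONST → push 9. Stack: [37, 9]
BINARY_OP - → 37 - 9 = 28. Stack: [28]
STORE_FAST y → y=28. Stack: []
LOAD_FAST b → push 40. Stack: [40]
LOAD_CONST → push 2. Stack: [40, 2]
BINARY_OP * → 40 * 2 = 80. Stack: [80]
LOAD_FAST b → push 40. Stack: [80, 40]
BINARY_OP % → 80 % 40 = 0. Stack: [0]
STORE_FAST k → k=0. Stack: []
LOAD_CONST → push 3. Stack: [3]
STORE_FAST s → s=3. Stack: []
LOAD_FAST y → push 28. Stack: [28]
RETURN_VALUE → return 28.

3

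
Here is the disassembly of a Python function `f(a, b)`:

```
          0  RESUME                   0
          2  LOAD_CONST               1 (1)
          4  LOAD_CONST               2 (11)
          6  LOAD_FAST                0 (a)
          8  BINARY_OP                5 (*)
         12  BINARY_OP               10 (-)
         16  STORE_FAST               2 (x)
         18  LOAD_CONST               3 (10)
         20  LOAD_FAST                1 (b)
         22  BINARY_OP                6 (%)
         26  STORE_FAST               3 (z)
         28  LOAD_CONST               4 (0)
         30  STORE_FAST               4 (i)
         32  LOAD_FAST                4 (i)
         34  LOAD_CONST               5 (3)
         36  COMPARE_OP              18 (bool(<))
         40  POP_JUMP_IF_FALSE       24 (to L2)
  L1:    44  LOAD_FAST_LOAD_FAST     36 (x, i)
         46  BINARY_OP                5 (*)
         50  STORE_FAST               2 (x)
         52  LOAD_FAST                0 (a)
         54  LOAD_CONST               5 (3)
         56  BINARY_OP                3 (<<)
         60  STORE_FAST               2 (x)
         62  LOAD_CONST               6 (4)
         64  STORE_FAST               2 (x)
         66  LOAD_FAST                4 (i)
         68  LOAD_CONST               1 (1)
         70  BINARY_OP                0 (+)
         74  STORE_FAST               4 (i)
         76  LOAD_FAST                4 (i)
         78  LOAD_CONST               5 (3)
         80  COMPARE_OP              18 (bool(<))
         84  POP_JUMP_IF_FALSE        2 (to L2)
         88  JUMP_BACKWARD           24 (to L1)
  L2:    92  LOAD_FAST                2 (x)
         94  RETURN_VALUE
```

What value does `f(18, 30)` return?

4

LOAD_CONST → push 1
LOAD_CONST → push 11
LOAD_FAST a → push 18
BINARY_OP * → 11 * 18 = 198
BINARY_OP - → 1 - 198 = -197
STORE_FAST x → x=-197
LOAD_CONST → push 10
LOAD_FAST b → push 30
BINARY_OP % → 10 % 30 = 10
STORE_FAST z → z=10
LOAD_CONST → push 0
STORE_FAST i → i=0
LOAD_FAST i → push 0
LOAD_CONST → push 3
COMPARE_OP bool(<) → 0 vs 3 = True
POP_JUMP_IF_FALSE → pop True; no jump
LOAD_FAST_LOAD_FAST x,i → push -197,0
BINARY_OP * → -197 * 0 = 0
STORE_FAST x → x=0
LOAD_FAST a → push 18
LOAD_CONST → push 3
BINARY_OP << → 18 << 3 = 144
STORE_FAST x → x=144
LOAD_CONST → push 4
STORE_FAST x → x=4
LOAD_FAST i → push 0
LOAD_CONST → push 1
BINARY_OP + → 0 + 1 = 1
STORE_FAST i → i=1
LOAD_FAST i → push 1
LOAD_CONST → push 3
COMPARE_OP bool(<) → 1 vs 3 = True
POP_JUMP_IF_FALSE → pop True; no jump
LOAD_FAST_LOAD_FAST x,i → push 4,1
BINARY_OP * → 4 * 1 = 4
STORE_FAST x → x=4
LOAD_FAST a → push 18
LOAD_CONST → push 3
BINARY_OP << → 18 << 3 = 144
STORE_FAST x → x=144
LOAD_CONST → push 4
STORE_FAST x → x=4
LOAD_FAST i → push 1
LOAD_CONST → push 1
BINARY_OP + → 1 + 1 = 2
STORE_FAST i → i=2
LOAD_FAST i → push 2
LOAD_CONST → push 3
COMPARE_OP bool(<) → 2 vs 3 = True
POP_JUMP_IF_FALSE → pop True; no jump
LOAD_FAST_LOAD_FAST x,i → push 4,2
BINARY_OP * → 4 * 2 = 8
STORE_FAST x → x=8
LOAD_FAST a → push 18
LOAD_CONST → push 3
BINARY_OP << → 18 << 3 = 144
STORE_FAST x → x=144
LOAD_CONST → push 4
STORE_FAST x → x=4
LOAD_FAST i → push 2
LOAD_CONST → push 1
BINARY_OP + → 2 + 1 = 3
STORE_FAST i → i=3
LOAD_FAST i → push 3
LOAD_CONST → push 3
COMPARE_OP bool(<) → 3 vs 3 = False
POP_JUMP_IF_FALSE → pop False; jump
LOAD_FAST x → push 4
RETURN_VALUE → return 4.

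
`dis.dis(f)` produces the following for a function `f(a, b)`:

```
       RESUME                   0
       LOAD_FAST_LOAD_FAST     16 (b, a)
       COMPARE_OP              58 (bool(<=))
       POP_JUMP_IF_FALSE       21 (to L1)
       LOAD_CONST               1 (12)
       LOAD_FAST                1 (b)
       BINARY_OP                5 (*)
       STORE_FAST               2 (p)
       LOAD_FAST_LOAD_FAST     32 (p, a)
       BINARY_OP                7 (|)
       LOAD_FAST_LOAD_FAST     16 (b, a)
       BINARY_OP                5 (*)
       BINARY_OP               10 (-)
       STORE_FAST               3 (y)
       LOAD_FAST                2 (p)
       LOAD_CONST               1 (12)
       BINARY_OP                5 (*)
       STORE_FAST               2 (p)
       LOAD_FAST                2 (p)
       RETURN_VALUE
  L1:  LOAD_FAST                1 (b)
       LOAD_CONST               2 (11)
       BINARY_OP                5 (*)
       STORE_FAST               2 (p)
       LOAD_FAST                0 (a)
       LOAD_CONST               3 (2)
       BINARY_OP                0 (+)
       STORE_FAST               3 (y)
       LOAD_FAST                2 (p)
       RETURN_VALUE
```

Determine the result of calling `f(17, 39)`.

429

LOAD_FAST_LOAD_FAST b,a → push 39,17. Stack: [39, 17]
COMPARE_OP bool(<=) → 39 vs 17 = False. Stack: [False]
POP_JUMP_IF_FALSE → pop False; jump. Stack: []
LOAD_FAST b → push 39. Stack: [39]
LOAD_CONST → push 11. Stack: [39, 11]
BINARY_OP * → 39 * 11 = 429. Stack: [429]
STORE_FAST p → p=429. Stack: []
LOAD_FAST a → push 17. Stack: [17]
LOAD_CONST → push 2. Stack: [17, 2]
BINARY_OP + → 17 + 2 = 19. Stack: [19]
STORE_FAST y → y=19. Stack: []
LOAD_FAST p → push 429. Stack: [429]
RETURN_VALUE → return 429.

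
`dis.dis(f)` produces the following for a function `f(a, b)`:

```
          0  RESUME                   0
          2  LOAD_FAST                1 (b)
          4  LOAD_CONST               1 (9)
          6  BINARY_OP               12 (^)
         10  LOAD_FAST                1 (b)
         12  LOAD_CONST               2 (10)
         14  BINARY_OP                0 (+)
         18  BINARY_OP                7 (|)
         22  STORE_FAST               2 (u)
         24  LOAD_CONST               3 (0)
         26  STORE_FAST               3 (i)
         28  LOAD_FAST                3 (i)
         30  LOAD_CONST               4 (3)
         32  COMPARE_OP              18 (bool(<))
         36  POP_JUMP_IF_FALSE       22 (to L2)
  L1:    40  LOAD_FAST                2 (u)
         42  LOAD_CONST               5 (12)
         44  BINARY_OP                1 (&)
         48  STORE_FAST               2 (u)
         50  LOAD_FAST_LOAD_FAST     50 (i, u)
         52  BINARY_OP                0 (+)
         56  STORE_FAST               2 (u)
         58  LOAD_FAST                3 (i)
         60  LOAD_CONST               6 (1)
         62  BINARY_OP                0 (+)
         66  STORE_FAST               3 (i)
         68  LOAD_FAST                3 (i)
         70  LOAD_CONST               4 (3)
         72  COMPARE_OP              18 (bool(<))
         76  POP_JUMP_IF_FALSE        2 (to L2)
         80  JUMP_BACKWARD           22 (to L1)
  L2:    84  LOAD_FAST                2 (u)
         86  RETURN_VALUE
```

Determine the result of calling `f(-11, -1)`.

LOAD_FAST b → push -1. Stack: [-1]
LOAD_CONST → push 9. Stack: [-1, 9]
BINARY_OP ^ → -1 ^ 9 = -10. Stack: [-10]
LOAD_FAST b → push -1. Stack: [-10, -1]
LOAD_CONST → push 10. Stack: [-10, -1, 10]
BINARY_OP + → -1 + 10 = 9. Stack: [-10, 9]
BINARY_OP | → -10 | 9 = -1. Stack: [-1]
STORE_FAST u → u=-1. Stack: []
LOAD_CONST → push 0. Stack: [0]
STORE_FAST i → i=0. Stack: []
LOAD_FAST i → push 0. Stack: [0]
LOAD_CONST → push 3. Stack: [0, 3]
COMPARE_OP bool(<) → 0 vs 3 = True. Stack: [True]
POP_JUMP_IF_FALSE → pop True; no jump. Stack: []
LOAD_FAST u → push -1. Stack: [-1]
LOAD_CONST → push 12. Stack: [-1, 12]
BINARY_OP & → -1 & 12 = 12. Stack: [12]
STORE_FAST u → u=12. Stack: []
LOAD_FAST_LOAD_FAST i,u → push 0,12. Stack: [0, 12]
BINARY_OP + → 0 + 12 = 12. Stack: [12]
STORE_FAST u → u=12. Stack: []
LOAD_FAST i → push 0. Stack: [0]
LOAD_CONST → push 1. Stack: [0, 1]
BINARY_OP + → 0 + 1 = 1. Stack: [1]
STORE_FAST i → i=1. Stack: []
LOAD_FAST i → push 1. Stack: [1]
LOAD_CONST → push 3. Stack: [1, 3]
COMPARE_OP bool(<) → 1 vs 3 = True. Stack: [True]
POP_JUMP_IF_FALSE → pop True; no jump. Stack: []
LOAD_FAST u → push 12. Stack: [12]
LOAD_CONST → push 12. Stack: [12, 12]
BINARY_OP & → 12 & 12 = 12. Stack: [12]
STORE_FAST u → u=12. Stack: []
LOAD_FAST_LOAD_FAST i,u → push 1,12. Stack: [1, 12]
BINARY_OP + → 1 + 12 = 13. Stack: [13]
STORE_FAST u → u=13. Stack: []
LOAD_FAST i → push 1. Stack: [1]
LOAD_CONST → push 1. Stack: [1, 1]
BINARY_OP + → 1 + 1 = 2. Stack: [2]
STORE_FAST i → i=2. Stack: []
LOAD_FAST i → push 2. Stack: [2]
LOAD_CONST → push 3. Stack: [2, 3]
COMPARE_OP bool(<) → 2 vs 3 = True. Stack: [True]
POP_JUMP_IF_FALSE → pop True; no jump. Stack: []
LOAD_FAST u → push 13. Stack: [13]
LOAD_CONST → push 12. Stack: [13, 12]
BINARY_OP & → 13 & 12 = 12. Stack: [12]
STORE_FAST u → u=12. Stack: []
LOAD_FAST_LOAD_FAST i,u → push 2,12. Stack: [2, 12]
BINARY_OP + → 2 + 12 = 14. Stack: [14]
STORE_FAST u → u=14. Stack: []
LOAD_FAST i → push 2. Stack: [2]
LOAD_CONST → push 1. Stack: [2, 1]
BINARY_OP + → 2 + 1 = 3. Stack: [3]
STORE_FAST i → i=3. Stack: []
LOAD_FAST i → push 3. Stack: [3]
LOAD_CONST → push 3. Stack: [3, 3]
COMPARE_OP bool(<) → 3 vs 3 = False. Stack: [False]
POP_JUMP_IF_FALSE → pop False; jump. Stack: []
LOAD_FAST u → push 14. Stack: [14]
RETURN_VALUE → return 14.

14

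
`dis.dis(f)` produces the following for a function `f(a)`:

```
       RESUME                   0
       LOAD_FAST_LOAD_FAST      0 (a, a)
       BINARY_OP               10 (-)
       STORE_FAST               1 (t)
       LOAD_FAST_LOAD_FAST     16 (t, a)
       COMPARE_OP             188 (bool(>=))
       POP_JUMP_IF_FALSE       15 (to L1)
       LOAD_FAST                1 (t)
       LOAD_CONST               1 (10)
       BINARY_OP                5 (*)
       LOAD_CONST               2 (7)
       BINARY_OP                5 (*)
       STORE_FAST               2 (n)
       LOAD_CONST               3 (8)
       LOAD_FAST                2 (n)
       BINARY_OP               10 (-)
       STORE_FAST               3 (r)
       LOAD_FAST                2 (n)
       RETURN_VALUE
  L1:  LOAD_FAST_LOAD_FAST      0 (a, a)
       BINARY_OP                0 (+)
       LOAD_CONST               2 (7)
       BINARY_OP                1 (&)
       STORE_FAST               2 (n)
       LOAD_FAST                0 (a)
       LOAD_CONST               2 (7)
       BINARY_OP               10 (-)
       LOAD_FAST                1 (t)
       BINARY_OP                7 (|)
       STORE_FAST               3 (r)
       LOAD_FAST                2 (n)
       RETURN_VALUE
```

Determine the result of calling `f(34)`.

4

LOAD_FAST_LOAD_FAST a,a → push 34,34. Stack: [34, 34]
BINARY_OP - → 34 - 34 = 0. Stack: [0]
STORE_FAST t → t=0. Stack: []
LOAD_FAST_LOAD_FAST t,a → push 0,34. Stack: [0, 34]
COMPARE_OP bool(>=) → 0 vs 34 = False. Stack: [False]
POP_JUMP_IF_FALSE → pop False; jump. Stack: []
LOAD_FAST_LOAD_FAST a,a → push 34,34. Stack: [34, 34]
BINARY_OP + → 34 + 34 = 68. Stack: [68]
LOAD_CONST → push 7. Stack: [68, 7]
BINARY_OP & → 68 & 7 = 4. Stack: [4]
STORE_FAST n → n=4. Stack: []
LOAD_FAST a → push 34. Stack: [34]
LOAD_CONST → push 7. Stack: [34, 7]
BINARY_OP - → 34 - 7 = 27. Stack: [27]
LOAD_FAST t → push 0. Stack: [27, 0]
BINARY_OP | → 27 | 0 = 27. Stack: [27]
STORE_FAST r → r=27. Stack: []
LOAD_FAST n → push 4. Stack: [4]
RETURN_VALUE → return 4.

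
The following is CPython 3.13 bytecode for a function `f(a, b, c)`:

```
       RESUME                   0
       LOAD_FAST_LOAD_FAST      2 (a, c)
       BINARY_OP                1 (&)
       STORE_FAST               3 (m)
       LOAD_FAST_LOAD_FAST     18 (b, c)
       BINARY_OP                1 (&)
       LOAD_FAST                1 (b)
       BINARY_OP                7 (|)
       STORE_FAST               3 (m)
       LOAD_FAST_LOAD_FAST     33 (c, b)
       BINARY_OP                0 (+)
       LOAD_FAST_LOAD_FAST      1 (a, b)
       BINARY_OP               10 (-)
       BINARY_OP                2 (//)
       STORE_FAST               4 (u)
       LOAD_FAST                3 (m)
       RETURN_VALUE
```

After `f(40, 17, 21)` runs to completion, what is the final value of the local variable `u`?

1

LOAD_FAST_LOAD_FAST a,c → push 40,21. Stack: [40, 21]
BINARY_OP & → 40 & 21 = 0. Stack: [0]
STORE_FAST m → m=0. Stack: []
LOAD_FAST_LOAD_FAST b,c → push 17,21. Stack: [17, 21]
BINARY_OP & → 17 & 21 = 17. Stack: [17]
LOAD_FAST b → push 17. Stack: [17, 17]
BINARY_OP | → 17 | 17 = 17. Stack: [17]
STORE_FAST m → m=17. Stack: []
LOAD_FAST_LOAD_FAST c,b → push 21,17. Stack: [21, 17]
BINARY_OP + → 21 + 17 = 38. Stack: [38]
LOAD_FAST_LOAD_FAST a,b → push 40,17. Stack: [38, 40, 17]
BINARY_OP - → 40 - 17 = 23. Stack: [38, 23]
BINARY_OP // → 38 // 23 = 1. Stack: [1]
STORE_FAST u → u=1. Stack: []
LOAD_FAST m → push 17. Stack: [17]
RETURN_VALUE → return 17.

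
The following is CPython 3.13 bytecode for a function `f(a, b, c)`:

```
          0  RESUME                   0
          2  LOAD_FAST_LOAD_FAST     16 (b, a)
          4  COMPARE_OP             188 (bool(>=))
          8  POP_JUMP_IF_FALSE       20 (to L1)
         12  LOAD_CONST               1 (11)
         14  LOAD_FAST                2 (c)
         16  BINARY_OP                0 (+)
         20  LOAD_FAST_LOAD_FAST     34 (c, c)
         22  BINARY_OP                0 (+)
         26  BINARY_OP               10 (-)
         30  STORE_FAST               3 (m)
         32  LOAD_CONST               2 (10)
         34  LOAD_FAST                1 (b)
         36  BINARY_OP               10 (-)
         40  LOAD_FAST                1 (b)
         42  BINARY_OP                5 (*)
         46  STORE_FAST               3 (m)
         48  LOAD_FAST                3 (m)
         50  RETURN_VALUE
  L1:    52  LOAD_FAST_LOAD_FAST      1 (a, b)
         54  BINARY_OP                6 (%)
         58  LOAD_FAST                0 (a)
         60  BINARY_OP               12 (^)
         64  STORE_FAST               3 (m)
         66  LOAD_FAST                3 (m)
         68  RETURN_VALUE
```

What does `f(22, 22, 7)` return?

LOAD_FAST_LOAD_FAST b,a → push 22,22. Stack: [22, 22]
COMPARE_OP bool(>=) → 22 vs 22 = True. Stack: [True]
POP_JUMP_IF_FALSE → pop True; no jump. Stack: []
LOAD_CONST → push 11. Stack: [11]
LOAD_FAST c → push 7. Stack: [11, 7]
BINARY_OP + → 11 + 7 = 18. Stack: [18]
LOAD_FAST_LOAD_FAST c,c → push 7,7. Stack: [18, 7, 7]
BINARY_OP + → 7 + 7 = 14. Stack: [18, 14]
BINARY_OP - → 18 - 14 = 4. Stack: [4]
STORE_FAST m → m=4. Stack: []
LOAD_CONST → push 10. Stack: [10]
LOAD_FAST b → push 22. Stack: [10, 22]
BINARY_OP - → 10 - 22 = -12. Stack: [-12]
LOAD_FAST b → push 22. Stack: [-12, 22]
BINARY_OP * → -12 * 22 = -264. Stack: [-264]
STORE_FAST m → m=-264. Stack: []
LOAD_FAST m → push -264. Stack: [-264]
RETURN_VALUE → return -264.

-264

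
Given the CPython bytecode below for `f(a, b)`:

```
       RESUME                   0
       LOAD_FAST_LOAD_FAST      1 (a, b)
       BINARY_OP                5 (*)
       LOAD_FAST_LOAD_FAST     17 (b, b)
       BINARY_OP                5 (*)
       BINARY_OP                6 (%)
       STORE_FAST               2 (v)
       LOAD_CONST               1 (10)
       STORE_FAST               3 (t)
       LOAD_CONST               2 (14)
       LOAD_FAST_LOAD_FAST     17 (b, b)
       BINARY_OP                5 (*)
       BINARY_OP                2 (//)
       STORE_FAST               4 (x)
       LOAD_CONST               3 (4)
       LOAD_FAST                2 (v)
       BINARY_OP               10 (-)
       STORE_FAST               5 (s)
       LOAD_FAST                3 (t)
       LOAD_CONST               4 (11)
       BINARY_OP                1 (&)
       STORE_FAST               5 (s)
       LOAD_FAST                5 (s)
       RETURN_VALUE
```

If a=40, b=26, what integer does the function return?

10

LOAD_FAST_LOAD_FAST a,b → push 40,26. Stack: [40, 26]
BINARY_OP * → 40 * 26 = 1040. Stack: [1040]
LOAD_FAST_LOAD_FAST b,b → push 26,26. Stack: [1040, 26, 26]
BINARY_OP * → 26 * 26 = 676. Stack: [1040, 676]
BINARY_OP % → 1040 % 676 = 364. Stack: [364]
STORE_FAST v → v=364. Stack: []
LOAD_CONST → push 10. Stack: [10]
STORE_FAST t → t=10. Stack: []
LOAD_CONST → push 14. Stack: [14]
LOAD_FAST_LOAD_FAST b,b → push 26,26. Stack: [14, 26, 26]
BINARY_OP * → 26 * 26 = 676. Stack: [14, 676]
BINARY_OP // → 14 // 676 = 0. Stack: [0]
STORE_FAST x → x=0. Stack: []
LOAD_CONST → push 4. Stack: [4]
LOAD_FAST v → push 364. Stack: [4, 364]
BINARY_OP - → 4 - 364 = -360. Stack: [-360]
STORE_FAST s → s=-360. Stack: []
LOAD_FAST t → push 10. Stack: [10]
LOAD_CONST → push 11. Stack: [10, 11]
BINARY_OP & → 10 & 11 = 10. Stack: [10]
STORE_FAST s → s=10. Stack: []
LOAD_FAST s → push 10. Stack: [10]
RETURN_VALUE → return 10.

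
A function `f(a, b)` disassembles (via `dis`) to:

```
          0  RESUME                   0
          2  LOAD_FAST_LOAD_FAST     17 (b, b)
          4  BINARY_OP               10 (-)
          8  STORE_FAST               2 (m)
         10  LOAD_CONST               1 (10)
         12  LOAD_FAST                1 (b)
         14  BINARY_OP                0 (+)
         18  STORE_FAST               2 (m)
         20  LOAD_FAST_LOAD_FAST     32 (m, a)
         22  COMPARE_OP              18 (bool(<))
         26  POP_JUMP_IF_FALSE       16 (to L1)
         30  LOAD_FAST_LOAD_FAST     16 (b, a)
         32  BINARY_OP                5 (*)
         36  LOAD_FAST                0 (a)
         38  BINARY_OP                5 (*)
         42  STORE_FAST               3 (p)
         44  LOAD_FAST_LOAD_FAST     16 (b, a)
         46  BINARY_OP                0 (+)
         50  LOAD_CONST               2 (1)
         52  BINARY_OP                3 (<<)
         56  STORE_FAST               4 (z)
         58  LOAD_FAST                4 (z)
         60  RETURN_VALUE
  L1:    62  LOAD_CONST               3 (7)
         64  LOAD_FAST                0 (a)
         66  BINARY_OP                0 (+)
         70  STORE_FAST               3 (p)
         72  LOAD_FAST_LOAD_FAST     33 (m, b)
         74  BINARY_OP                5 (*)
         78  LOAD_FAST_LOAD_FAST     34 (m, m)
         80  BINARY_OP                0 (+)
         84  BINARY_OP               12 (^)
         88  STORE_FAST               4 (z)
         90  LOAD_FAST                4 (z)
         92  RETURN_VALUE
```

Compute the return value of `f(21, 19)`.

LOAD_FAST_LOAD_FAST b,b → push 19,19. Stack: [19, 19]
BINARY_OP - → 19 - 19 = 0. Stack: [0]
STORE_FAST m → m=0. Stack: []
LOAD_CONST → push 10. Stack: [10]
LOAD_FAST b → push 19. Stack: [10, 19]
BINARY_OP + → 10 + 19 = 29. Stack: [29]
STORE_FAST m → m=29. Stack: []
LOAD_FAST_LOAD_FAST m,a → push 29,21. Stack: [29, 21]
COMPARE_OP bool(<) → 29 vs 21 = False. Stack: [False]
POP_JUMP_IF_FALSE → pop False; jump. Stack: []
LOAD_CONST → push 7. Stack: [7]
LOAD_FAST a → push 21. Stack: [7, 21]
BINARY_OP + → 7 + 21 = 28. Stack: [28]
STORE_FAST p → p=28. Stack: []
LOAD_FAST_LOAD_FAST m,b → push 29,19. Stack: [29, 19]
BINARY_OP * → 29 * 19 = 551. Stack: [551]
LOAD_FAST_LOAD_FAST m,m → push 29,29. Stack: [551, 29, 29]
BINARY_OP + → 29 + 29 = 58. Stack: [551, 58]
BINARY_OP ^ → 551 ^ 58 = 541. Stack: [541]
STORE_FAST z → z=541. Stack: []
LOAD_FAST z → push 541. Stack: [541]
RETURN_VALUE → return 541.

541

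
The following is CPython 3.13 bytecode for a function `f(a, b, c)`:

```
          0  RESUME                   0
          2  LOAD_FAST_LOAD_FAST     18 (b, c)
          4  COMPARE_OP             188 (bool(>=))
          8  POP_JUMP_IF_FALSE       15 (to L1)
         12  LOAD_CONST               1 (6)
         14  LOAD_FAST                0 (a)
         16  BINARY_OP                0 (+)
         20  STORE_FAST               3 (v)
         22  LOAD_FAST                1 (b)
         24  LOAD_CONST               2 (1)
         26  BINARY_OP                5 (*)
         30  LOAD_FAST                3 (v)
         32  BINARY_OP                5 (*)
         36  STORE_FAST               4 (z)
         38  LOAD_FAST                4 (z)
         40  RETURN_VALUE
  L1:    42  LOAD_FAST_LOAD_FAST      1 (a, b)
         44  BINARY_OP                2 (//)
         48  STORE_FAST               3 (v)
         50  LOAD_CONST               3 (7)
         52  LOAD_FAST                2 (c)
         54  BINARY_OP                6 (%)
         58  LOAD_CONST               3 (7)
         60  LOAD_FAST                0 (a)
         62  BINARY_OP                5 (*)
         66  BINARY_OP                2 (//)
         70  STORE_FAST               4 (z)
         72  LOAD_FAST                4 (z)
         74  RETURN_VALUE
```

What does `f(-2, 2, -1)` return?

LOAD_FAST_LOAD_FAST b,c → push 2,-1. Stack: [2, -1]
COMPARE_OP bool(>=) → 2 vs -1 = True. Stack: [True]
POP_JUMP_IF_FALSE → pop True; no jump. Stack: []
LOAD_CONST → push 6. Stack: [6]
LOAD_FAST a → push -2. Stack: [6, -2]
BINARY_OP + → 6 + -2 = 4. Stack: [4]
STORE_FAST v → v=4. Stack: []
LOAD_FAST b → push 2. Stack: [2]
LOAD_CONST → push 1. Stack: [2, 1]
BINARY_OP * → 2 * 1 = 2. Stack: [2]
LOAD_FAST v → push 4. Stack: [2, 4]
BINARY_OP * → 2 * 4 = 8. Stack: [8]
STORE_FAST z → z=8. Stack: []
LOAD_FAST z → push 8. Stack: [8]
RETURN_VALUE → return 8.

8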